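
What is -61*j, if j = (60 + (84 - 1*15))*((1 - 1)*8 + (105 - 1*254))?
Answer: 1172481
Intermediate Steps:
j = -19221 (j = (60 + (84 - 15))*(0*8 + (105 - 254)) = (60 + 69)*(0 - 149) = 129*(-149) = -19221)
-61*j = -61*(-19221) = 1172481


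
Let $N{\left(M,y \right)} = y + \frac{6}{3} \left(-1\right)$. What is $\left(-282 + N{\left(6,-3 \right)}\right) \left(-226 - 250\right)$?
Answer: $136612$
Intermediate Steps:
$N{\left(M,y \right)} = -2 + y$ ($N{\left(M,y \right)} = y + 6 \cdot \frac{1}{3} \left(-1\right) = y + 2 \left(-1\right) = y - 2 = -2 + y$)
$\left(-282 + N{\left(6,-3 \right)}\right) \left(-226 - 250\right) = \left(-282 - 5\right) \left(-226 - 250\right) = \left(-282 - 5\right) \left(-476\right) = \left(-287\right) \left(-476\right) = 136612$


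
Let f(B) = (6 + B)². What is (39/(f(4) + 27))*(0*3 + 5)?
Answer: 195/127 ≈ 1.5354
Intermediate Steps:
(39/(f(4) + 27))*(0*3 + 5) = (39/((6 + 4)² + 27))*(0*3 + 5) = (39/(10² + 27))*(0 + 5) = (39/(100 + 27))*5 = (39/127)*5 = 195/127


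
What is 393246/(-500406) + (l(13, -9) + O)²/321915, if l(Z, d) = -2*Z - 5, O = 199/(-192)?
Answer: -774624473498759/989725885378560 ≈ -0.78267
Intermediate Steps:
O = -199/192 (O = 199*(-1/192) = -199/192 ≈ -1.0365)
l(Z, d) = -5 - 2*Z
393246/(-500406) + (l(13, -9) + O)²/321915 = 393246/(-500406) + ((-5 - 2*13) - 199/192)²/321915 = 393246*(-1/500406) + ((-5 - 26) - 199/192)²*(1/321915) = -65541/83401 + (-31 - 199/192)²*(1/321915) = -65541/83401 + (-6151/192)²*(1/321915) = -65541/83401 + (37834801/36864)*(1/321915) = -65541/83401 + 37834801/11867074560 = -774624473498759/989725885378560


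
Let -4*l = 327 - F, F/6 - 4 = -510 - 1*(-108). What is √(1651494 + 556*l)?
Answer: √1274109 ≈ 1128.8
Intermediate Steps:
F = -2388 (F = 24 + 6*(-510 - 1*(-108)) = 24 + 6*(-510 + 108) = 24 + 6*(-402) = 24 - 2412 = -2388)
l = -2715/4 (l = -(327 - 1*(-2388))/4 = -(327 + 2388)/4 = -¼*2715 = -2715/4 ≈ -678.75)
√(1651494 + 556*l) = √(1651494 + 556*(-2715/4)) = √(1651494 - 377385) = √1274109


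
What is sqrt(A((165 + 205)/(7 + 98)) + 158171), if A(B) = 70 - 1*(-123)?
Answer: 6*sqrt(4399) ≈ 397.95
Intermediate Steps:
A(B) = 193 (A(B) = 70 + 123 = 193)
sqrt(A((165 + 205)/(7 + 98)) + 158171) = sqrt(193 + 158171) = sqrt(158364) = 6*sqrt(4399)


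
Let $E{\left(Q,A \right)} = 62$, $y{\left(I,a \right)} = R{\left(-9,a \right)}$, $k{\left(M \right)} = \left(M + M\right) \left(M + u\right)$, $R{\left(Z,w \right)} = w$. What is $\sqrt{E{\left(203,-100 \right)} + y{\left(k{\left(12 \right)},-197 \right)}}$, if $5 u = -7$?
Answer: $3 i \sqrt{15} \approx 11.619 i$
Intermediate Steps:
$u = - \frac{7}{5}$ ($u = \frac{1}{5} \left(-7\right) = - \frac{7}{5} \approx -1.4$)
$k{\left(M \right)} = 2 M \left(- \frac{7}{5} + M\right)$ ($k{\left(M \right)} = \left(M + M\right) \left(M - \frac{7}{5}\right) = 2 M \left(- \frac{7}{5} + M\right)$)
$y{\left(I,a \right)} = a$
$\sqrt{E{\left(203,-100 \right)} + y{\left(k{\left(12 \right)},-197 \right)}} = \sqrt{62 - 197} = \sqrt{-135} = 3 i \sqrt{15}$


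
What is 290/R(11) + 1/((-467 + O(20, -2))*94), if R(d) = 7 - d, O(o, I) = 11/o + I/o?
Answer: -63590785/877114 ≈ -72.500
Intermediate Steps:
290/R(11) + 1/((-467 + O(20, -2))*94) = 290/(7 - 1*11) + 1/(-467 + (11 - 2)/20*94) = 290/(7 - 11) + (1/94)/(-467 + (1/20)*9) = 290/(-4) + (1/94)/(-467 + 9/20) = 290*(-1/4) + (1/94)/(-9331/20) = -145/2 - 20/9331*1/94 = -145/2 - 10/438557 = -63590785/877114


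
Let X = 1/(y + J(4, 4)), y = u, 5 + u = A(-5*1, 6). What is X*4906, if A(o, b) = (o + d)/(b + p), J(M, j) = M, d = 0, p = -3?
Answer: -7359/4 ≈ -1839.8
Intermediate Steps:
A(o, b) = o/(-3 + b) (A(o, b) = (o + 0)/(b - 3) = o/(-3 + b))
u = -20/3 (u = -5 + (-5*1)/(-3 + 6) = -5 - 5/3 = -20/3 ≈ -6.6667)
y = -20/3 ≈ -6.6667
X = -3/8 (X = 1/(-20/3 + 4) = 1/(-8/3) = -3/8 ≈ -0.37500)
X*4906 = -3/8*4906 = -7359/4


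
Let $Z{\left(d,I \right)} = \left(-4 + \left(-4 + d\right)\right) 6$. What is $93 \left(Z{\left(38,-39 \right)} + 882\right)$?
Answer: $98766$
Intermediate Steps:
$Z{\left(d,I \right)} = -48 + 6 d$ ($Z{\left(d,I \right)} = \left(-8 + d\right) 6 = -48 + 6 d$)
$93 \left(Z{\left(38,-39 \right)} + 882\right) = 93 \left(\left(-48 + 6 \cdot 38\right) + 882\right) = 93 \left(\left(-48 + 228\right) + 882\right) = 93 \left(180 + 882\right) = 93 \cdot 1062 = 98766$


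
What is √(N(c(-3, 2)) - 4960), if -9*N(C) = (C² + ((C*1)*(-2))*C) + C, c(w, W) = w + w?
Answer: I*√44598/3 ≈ 70.394*I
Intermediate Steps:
c(w, W) = 2*w
N(C) = -C/9 + C²/9 (N(C) = -((C² + ((C*1)*(-2))*C) + C)/9 = -((C² + (C*(-2))*C) + C)/9 = -((C² + (-2*C)*C) + C)/9 = -((C² - 2*C²) + C)/9 = -(-C² + C)/9 = -(C - C²)/9 = -C/9 + C²/9)
√(N(c(-3, 2)) - 4960) = √((2*(-3))*(-1 + 2*(-3))/9 - 4960) = √((⅑)*(-6)*(-1 - 6) - 4960) = √((⅑)*(-6)*(-7) - 4960) = √(14/3 - 4960) = √(-14866/3) = I*√44598/3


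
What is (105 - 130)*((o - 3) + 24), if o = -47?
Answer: 650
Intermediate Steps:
(105 - 130)*((o - 3) + 24) = (105 - 130)*((-47 - 3) + 24) = -25*(-50 + 24) = -25*(-26) = 650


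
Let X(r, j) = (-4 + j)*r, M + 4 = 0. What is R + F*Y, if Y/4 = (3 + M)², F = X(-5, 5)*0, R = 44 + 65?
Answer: 109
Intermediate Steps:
M = -4 (M = -4 + 0 = -4)
X(r, j) = r*(-4 + j)
R = 109
F = 0 (F = -5*(-4 + 5)*0 = -5*1*0 = -5*0 = 0)
Y = 4 (Y = 4*(3 - 4)² = 4*(-1)² = 4*1 = 4)
R + F*Y = 109 + 0*4 = 109 + 0 = 109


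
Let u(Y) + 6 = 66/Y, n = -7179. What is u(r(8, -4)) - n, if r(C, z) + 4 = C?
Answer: 14379/2 ≈ 7189.5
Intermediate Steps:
r(C, z) = -4 + C
u(Y) = -6 + 66/Y
u(r(8, -4)) - n = (-6 + 66/(-4 + 8)) - 1*(-7179) = (-6 + 66/4) + 7179 = (-6 + 66*(¼)) + 7179 = (-6 + 33/2) + 7179 = 21/2 + 7179 = 14379/2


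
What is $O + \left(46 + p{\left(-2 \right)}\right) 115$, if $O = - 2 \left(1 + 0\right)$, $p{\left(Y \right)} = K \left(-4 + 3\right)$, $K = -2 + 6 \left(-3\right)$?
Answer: $7588$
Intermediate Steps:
$K = -20$ ($K = -2 - 18 = -20$)
$p{\left(Y \right)} = 20$ ($p{\left(Y \right)} = - 20 \left(-4 + 3\right) = \left(-20\right) \left(-1\right) = 20$)
$O = -2$ ($O = \left(-2\right) 1 = -2$)
$O + \left(46 + p{\left(-2 \right)}\right) 115 = -2 + \left(46 + 20\right) 115 = -2 + 66 \cdot 115 = -2 + 7590 = 7588$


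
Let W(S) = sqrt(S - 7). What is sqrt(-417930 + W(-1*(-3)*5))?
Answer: sqrt(-417930 + 2*sqrt(2)) ≈ 646.47*I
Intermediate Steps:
W(S) = sqrt(-7 + S)
sqrt(-417930 + W(-1*(-3)*5)) = sqrt(-417930 + sqrt(-7 - 1*(-3)*5)) = sqrt(-417930 + sqrt(-7 + 3*5)) = sqrt(-417930 + sqrt(-7 + 15)) = sqrt(-417930 + sqrt(8)) = sqrt(-417930 + 2*sqrt(2))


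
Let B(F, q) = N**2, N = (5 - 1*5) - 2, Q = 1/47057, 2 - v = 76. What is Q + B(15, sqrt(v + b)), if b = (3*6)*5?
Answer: 188229/47057 ≈ 4.0000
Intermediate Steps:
v = -74 (v = 2 - 1*76 = 2 - 76 = -74)
Q = 1/47057 ≈ 2.1251e-5
b = 90 (b = 18*5 = 90)
N = -2 (N = (5 - 5) - 2 = 0 - 2 = -2)
B(F, q) = 4 (B(F, q) = (-2)**2 = 4)
Q + B(15, sqrt(v + b)) = 1/47057 + 4 = 188229/47057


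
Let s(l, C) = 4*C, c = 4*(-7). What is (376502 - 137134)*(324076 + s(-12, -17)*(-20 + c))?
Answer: 78354721120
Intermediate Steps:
c = -28
(376502 - 137134)*(324076 + s(-12, -17)*(-20 + c)) = (376502 - 137134)*(324076 + (4*(-17))*(-20 - 28)) = 239368*(324076 - 68*(-48)) = 239368*(324076 + 3264) = 239368*327340 = 78354721120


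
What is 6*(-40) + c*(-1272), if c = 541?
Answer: -688392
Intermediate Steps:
6*(-40) + c*(-1272) = 6*(-40) + 541*(-1272) = -240 - 688152 = -688392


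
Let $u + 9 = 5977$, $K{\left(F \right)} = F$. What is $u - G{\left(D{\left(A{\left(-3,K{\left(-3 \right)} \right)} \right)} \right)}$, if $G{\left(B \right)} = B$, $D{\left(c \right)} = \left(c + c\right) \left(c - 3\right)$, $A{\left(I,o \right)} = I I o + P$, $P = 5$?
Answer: $4868$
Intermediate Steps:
$A{\left(I,o \right)} = 5 + o I^{2}$ ($A{\left(I,o \right)} = I I o + 5 = I^{2} o + 5 = o I^{2} + 5 = 5 + o I^{2}$)
$D{\left(c \right)} = 2 c \left(-3 + c\right)$
$u = 5968$ ($u = -9 + 5977 = 5968$)
$u - G{\left(D{\left(A{\left(-3,K{\left(-3 \right)} \right)} \right)} \right)} = 5968 - 2 \left(5 - 3 \left(-3\right)^{2}\right) \left(-3 + \left(5 - 3 \left(-3\right)^{2}\right)\right) = 5968 - 2 \left(5 - 27\right) \left(-3 + \left(5 - 27\right)\right) = 5968 - 2 \left(-22\right) \left(-3 - 22\right) = 5968 - 2 \left(-22\right) \left(-25\right) = 5968 - 1100 = 4868$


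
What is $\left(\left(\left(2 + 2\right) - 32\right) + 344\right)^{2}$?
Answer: $99856$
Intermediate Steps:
$\left(\left(\left(2 + 2\right) - 32\right) + 344\right)^{2} = \left(\left(4 - 32\right) + 344\right)^{2} = \left(-28 + 344\right)^{2} = 316^{2} = 99856$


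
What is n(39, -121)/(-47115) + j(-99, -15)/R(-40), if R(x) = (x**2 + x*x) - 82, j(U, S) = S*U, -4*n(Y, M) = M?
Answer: 139742911/293809140 ≈ 0.47562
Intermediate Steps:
n(Y, M) = -M/4
R(x) = -82 + 2*x**2 (R(x) = (x**2 + x**2) - 82 = 2*x**2 - 82 = -82 + 2*x**2)
n(39, -121)/(-47115) + j(-99, -15)/R(-40) = -1/4*(-121)/(-47115) + (-15*(-99))/(-82 + 2*(-40)**2) = (121/4)*(-1/47115) + 1485/(-82 + 2*1600) = -121/188460 + 1485/(-82 + 3200) = -121/188460 + 1485/3118 = 139742911/293809140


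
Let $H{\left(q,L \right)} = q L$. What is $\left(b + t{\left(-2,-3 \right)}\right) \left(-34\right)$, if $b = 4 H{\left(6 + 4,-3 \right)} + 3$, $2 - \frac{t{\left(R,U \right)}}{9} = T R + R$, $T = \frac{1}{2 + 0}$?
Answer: $2448$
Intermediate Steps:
$T = \frac{1}{2} \approx 0.5$
$H{\left(q,L \right)} = L q$
$t{\left(R,U \right)} = 18 - \frac{27 R}{2}$ ($t{\left(R,U \right)} = 18 - 9 \left(\frac{R}{2} + R\right) = 18 - 9 \frac{3 R}{2} = 18 - \frac{27 R}{2}$)
$b = -117$ ($b = 4 \left(- 3 \left(6 + 4\right)\right) + 3 = 4 \left(\left(-3\right) 10\right) + 3 = 4 \left(-30\right) + 3 = -120 + 3 = -117$)
$\left(b + t{\left(-2,-3 \right)}\right) \left(-34\right) = \left(-117 + \left(18 - -27\right)\right) \left(-34\right) = \left(-117 + \left(18 + 27\right)\right) \left(-34\right) = \left(-117 + 45\right) \left(-34\right) = \left(-72\right) \left(-34\right) = 2448$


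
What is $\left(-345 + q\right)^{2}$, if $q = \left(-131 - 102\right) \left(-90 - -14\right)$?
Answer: $301473769$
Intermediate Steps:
$q = 17708$ ($q = - 233 \left(-90 + 14\right) = \left(-233\right) \left(-76\right) = 17708$)
$\left(-345 + q\right)^{2} = \left(-345 + 17708\right)^{2} = 17363^{2} = 301473769$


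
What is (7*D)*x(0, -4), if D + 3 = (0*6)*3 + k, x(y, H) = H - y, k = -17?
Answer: 560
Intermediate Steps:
D = -20 (D = -3 + ((0*6)*3 - 17) = -3 + (0*3 - 17) = -3 + (0 - 17) = -3 - 17 = -20)
(7*D)*x(0, -4) = (7*(-20))*(-4 - 1*0) = -140*(-4 + 0) = -140*(-4) = 560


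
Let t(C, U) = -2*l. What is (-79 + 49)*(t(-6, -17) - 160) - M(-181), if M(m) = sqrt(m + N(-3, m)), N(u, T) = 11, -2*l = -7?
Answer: 5010 - I*sqrt(170) ≈ 5010.0 - 13.038*I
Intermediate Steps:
l = 7/2 (l = -1/2*(-7) = 7/2 ≈ 3.5000)
t(C, U) = -7 (t(C, U) = -2*7/2 = -7)
M(m) = sqrt(11 + m) (M(m) = sqrt(m + 11) = sqrt(11 + m))
(-79 + 49)*(t(-6, -17) - 160) - M(-181) = (-79 + 49)*(-7 - 160) - sqrt(11 - 181) = -30*(-167) - sqrt(-170) = 5010 - I*sqrt(170)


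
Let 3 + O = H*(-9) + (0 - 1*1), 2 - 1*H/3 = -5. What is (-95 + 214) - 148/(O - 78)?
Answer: 32397/271 ≈ 119.55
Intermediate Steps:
H = 21 (H = 6 - 3*(-5) = 6 + 15 = 21)
O = -193 (O = -3 + (21*(-9) + (0 - 1*1)) = -3 + (-189 + (0 - 1)) = -3 + (-189 - 1) = -3 - 190 = -193)
(-95 + 214) - 148/(O - 78) = (-95 + 214) - 148/(-193 - 78) = 119 - 148/(-271) = 119 - 148*(-1/271) = 119 + 148/271 = 32397/271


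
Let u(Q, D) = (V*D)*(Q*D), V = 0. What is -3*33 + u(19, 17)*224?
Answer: -99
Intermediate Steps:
u(Q, D) = 0 (u(Q, D) = (0*D)*(Q*D) = 0*(D*Q) = 0)
-3*33 + u(19, 17)*224 = -3*33 + 0*224 = -99 + 0 = -99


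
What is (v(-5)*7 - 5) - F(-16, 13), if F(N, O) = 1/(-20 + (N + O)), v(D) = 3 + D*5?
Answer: -3656/23 ≈ -158.96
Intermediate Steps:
v(D) = 3 + 5*D
F(N, O) = 1/(-20 + N + O)
(v(-5)*7 - 5) - F(-16, 13) = ((3 + 5*(-5))*7 - 5) - 1/(-20 - 16 + 13) = ((3 - 25)*7 - 5) - 1/(-23) = (-22*7 - 5) - 1*(-1/23) = (-154 - 5) + 1/23 = -159 + 1/23 = -3656/23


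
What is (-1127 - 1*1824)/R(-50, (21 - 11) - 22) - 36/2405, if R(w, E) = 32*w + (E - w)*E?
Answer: 7023139/4944680 ≈ 1.4203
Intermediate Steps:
R(w, E) = 32*w + E*(E - w)
(-1127 - 1*1824)/R(-50, (21 - 11) - 22) - 36/2405 = (-1127 - 1*1824)/(((21 - 11) - 22)**2 + 32*(-50) - 1*((21 - 11) - 22)*(-50)) - 36/2405 = (-1127 - 1824)/((10 - 22)**2 - 1600 - 1*(10 - 22)*(-50)) - 36*1/2405 = -2951/((-12)**2 - 1600 - 1*(-12)*(-50)) - 36/2405 = -2951/(144 - 1600 - 600) - 36/2405 = -2951/(-2056) - 36/2405 = -2951*(-1/2056) - 36/2405 = 2951/2056 - 36/2405 = 7023139/4944680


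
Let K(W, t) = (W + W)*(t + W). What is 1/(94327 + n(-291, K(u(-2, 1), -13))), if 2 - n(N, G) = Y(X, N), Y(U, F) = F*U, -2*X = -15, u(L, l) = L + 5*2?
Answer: 2/193023 ≈ 1.0361e-5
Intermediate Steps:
u(L, l) = 10 + L (u(L, l) = L + 10 = 10 + L)
K(W, t) = 2*W*(W + t) (K(W, t) = (2*W)*(W + t) = 2*W*(W + t))
X = 15/2 (X = -1/2*(-15) = 15/2 ≈ 7.5000)
n(N, G) = 2 - 15*N/2 (n(N, G) = 2 - N*15/2 = 2 - 15*N/2)
1/(94327 + n(-291, K(u(-2, 1), -13))) = 1/(94327 + (2 - 15/2*(-291))) = 1/(94327 + (2 + 4365/2)) = 1/(94327 + 4369/2) = 1/(193023/2) = 2/193023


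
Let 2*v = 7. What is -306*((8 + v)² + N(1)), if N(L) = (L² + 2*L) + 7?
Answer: -87057/2 ≈ -43529.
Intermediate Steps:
N(L) = 7 + L² + 2*L
v = 7/2 (v = (½)*7 = 7/2 ≈ 3.5000)
-306*((8 + v)² + N(1)) = -306*((8 + 7/2)² + (7 + 1² + 2*1)) = -306*((23/2)² + (7 + 1 + 2)) = -306*(529/4 + 10) = -306*569/4 = -87057/2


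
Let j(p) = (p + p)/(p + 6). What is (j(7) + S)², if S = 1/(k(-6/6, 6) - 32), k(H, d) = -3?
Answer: 227529/207025 ≈ 1.0990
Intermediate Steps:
S = -1/35 (S = 1/(-3 - 32) = 1/(-35) = -1/35 ≈ -0.028571)
j(p) = 2*p/(6 + p) (j(p) = (2*p)/(6 + p) = 2*p/(6 + p))
(j(7) + S)² = (2*7/(6 + 7) - 1/35)² = (2*7/13 - 1/35)² = (2*7*(1/13) - 1/35)² = (14/13 - 1/35)² = (477/455)² = 227529/207025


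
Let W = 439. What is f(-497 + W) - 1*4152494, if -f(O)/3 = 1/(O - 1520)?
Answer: -2184211843/526 ≈ -4.1525e+6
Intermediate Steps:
f(O) = -3/(-1520 + O) (f(O) = -3/(O - 1520) = -3/(-1520 + O))
f(-497 + W) - 1*4152494 = -3/(-1520 + (-497 + 439)) - 1*4152494 = -3/(-1520 - 58) - 4152494 = -3/(-1578) - 4152494 = -3*(-1/1578) - 4152494 = 1/526 - 4152494 = -2184211843/526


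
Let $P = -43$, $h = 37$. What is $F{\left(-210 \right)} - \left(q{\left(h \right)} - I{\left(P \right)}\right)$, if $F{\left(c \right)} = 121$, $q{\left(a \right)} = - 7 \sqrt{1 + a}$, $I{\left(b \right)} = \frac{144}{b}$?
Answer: $\frac{5059}{43} + 7 \sqrt{38} \approx 160.8$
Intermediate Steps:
$F{\left(-210 \right)} - \left(q{\left(h \right)} - I{\left(P \right)}\right) = 121 - \left(- 7 \sqrt{1 + 37} - \frac{144}{-43}\right) = 121 - \left(- 7 \sqrt{38} - 144 \left(- \frac{1}{43}\right)\right) = 121 - \left(- 7 \sqrt{38} - - \frac{144}{43}\right) = 121 - \left(- 7 \sqrt{38} + \frac{144}{43}\right) = 121 - \left(\frac{144}{43} - 7 \sqrt{38}\right) = \frac{5059}{43} + 7 \sqrt{38}$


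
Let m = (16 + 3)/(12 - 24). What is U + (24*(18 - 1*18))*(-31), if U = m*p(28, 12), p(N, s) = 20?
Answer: -95/3 ≈ -31.667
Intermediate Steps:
m = -19/12 (m = 19/(-12) = 19*(-1/12) = -19/12 ≈ -1.5833)
U = -95/3 (U = -19/12*20 = -95/3 ≈ -31.667)
U + (24*(18 - 1*18))*(-31) = -95/3 + (24*(18 - 1*18))*(-31) = -95/3 + (24*(18 - 18))*(-31) = -95/3 + (24*0)*(-31) = -95/3 + 0*(-31) = -95/3 + 0 = -95/3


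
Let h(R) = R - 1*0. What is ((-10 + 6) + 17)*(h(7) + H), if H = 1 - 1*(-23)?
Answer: 403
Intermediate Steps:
h(R) = R (h(R) = R + 0 = R)
H = 24 (H = 1 + 23 = 24)
((-10 + 6) + 17)*(h(7) + H) = ((-10 + 6) + 17)*(7 + 24) = (-4 + 17)*31 = 13*31 = 403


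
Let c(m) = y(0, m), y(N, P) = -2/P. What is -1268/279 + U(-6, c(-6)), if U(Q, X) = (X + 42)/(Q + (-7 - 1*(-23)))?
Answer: -869/2790 ≈ -0.31147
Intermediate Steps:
c(m) = -2/m
U(Q, X) = (42 + X)/(16 + Q) (U(Q, X) = (42 + X)/(Q + (-7 + 23)) = (42 + X)/(Q + 16) = (42 + X)/(16 + Q))
-1268/279 + U(-6, c(-6)) = -1268/279 + (42 - 2/(-6))/(16 - 6) = -1268*1/279 + (42 - 2*(-⅙))/10 = -1268/279 + (42 + ⅓)/10 = -1268/279 + (⅒)*(127/3) = -1268/279 + 127/30 = -869/2790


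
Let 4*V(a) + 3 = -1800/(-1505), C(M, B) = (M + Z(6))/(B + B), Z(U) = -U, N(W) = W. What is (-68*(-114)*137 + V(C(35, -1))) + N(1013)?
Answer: 1279896005/1204 ≈ 1.0630e+6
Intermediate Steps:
C(M, B) = (-6 + M)/(2*B) (C(M, B) = (M - 1*6)/(B + B) = (M - 6)/((2*B)) = (-6 + M)*(1/(2*B)) = (-6 + M)/(2*B))
V(a) = -543/1204 (V(a) = -¾ + (-1800/(-1505))/4 = -¾ + (-1800*(-1/1505))/4 = -¾ + (¼)*(360/301) = -¾ + 90/301 = -543/1204)
(-68*(-114)*137 + V(C(35, -1))) + N(1013) = (-68*(-114)*137 - 543/1204) + 1013 = (7752*137 - 543/1204) + 1013 = (1062024 - 543/1204) + 1013 = 1278676353/1204 + 1013 = 1279896005/1204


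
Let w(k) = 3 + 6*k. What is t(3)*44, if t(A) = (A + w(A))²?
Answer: 25344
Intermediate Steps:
t(A) = (3 + 7*A)² (t(A) = (A + (3 + 6*A))² = (3 + 7*A)²)
t(3)*44 = (3 + 7*3)²*44 = (3 + 21)²*44 = 24²*44 = 576*44 = 25344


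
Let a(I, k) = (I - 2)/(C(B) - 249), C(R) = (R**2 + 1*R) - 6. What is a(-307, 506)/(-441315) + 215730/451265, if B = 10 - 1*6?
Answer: 87737288323/183530404575 ≈ 0.47805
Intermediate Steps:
B = 4 (B = 10 - 6 = 4)
C(R) = -6 + R + R**2 (C(R) = (R**2 + R) - 6 = (R + R**2) - 6 = -6 + R + R**2)
a(I, k) = 2/235 - I/235 (a(I, k) = (I - 2)/((-6 + 4 + 4**2) - 249) = (-2 + I)/((-6 + 4 + 16) - 249) = (-2 + I)/(14 - 249) = (-2 + I)/(-235) = (-2 + I)*(-1/235) = 2/235 - I/235)
a(-307, 506)/(-441315) + 215730/451265 = (2/235 - 1/235*(-307))/(-441315) + 215730/451265 = (2/235 + 307/235)*(-1/441315) + 215730*(1/451265) = (309/235)*(-1/441315) + 2538/5309 = -103/34569675 + 2538/5309 = 87737288323/183530404575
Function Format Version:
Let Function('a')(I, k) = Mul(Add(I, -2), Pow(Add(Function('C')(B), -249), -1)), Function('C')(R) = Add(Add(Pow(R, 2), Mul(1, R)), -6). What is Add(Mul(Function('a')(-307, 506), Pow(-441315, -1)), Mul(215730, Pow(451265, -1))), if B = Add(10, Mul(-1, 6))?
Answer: Rational(87737288323, 183530404575) ≈ 0.47805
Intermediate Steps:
B = 4 (B = Add(10, -6) = 4)
Function('C')(R) = Add(-6, R, Pow(R, 2)) (Function('C')(R) = Add(Add(Pow(R, 2), R), -6) = Add(Add(R, Pow(R, 2)), -6) = Add(-6, R, Pow(R, 2)))
Function('a')(I, k) = Add(Rational(2, 235), Mul(Rational(-1, 235), I)) (Function('a')(I, k) = Mul(Add(I, -2), Pow(Add(Add(-6, 4, Pow(4, 2)), -249), -1)) = Mul(Add(-2, I), Pow(Add(Add(-6, 4, 16), -249), -1)) = Mul(Add(-2, I), Pow(Add(14, -249), -1)) = Mul(Add(-2, I), Pow(-235, -1)) = Mul(Add(-2, I), Rational(-1, 235)) = Add(Rational(2, 235), Mul(Rational(-1, 235), I)))
Add(Mul(Function('a')(-307, 506), Pow(-441315, -1)), Mul(215730, Pow(451265, -1))) = Add(Mul(Add(Rational(2, 235), Mul(Rational(-1, 235), -307)), Pow(-441315, -1)), Mul(215730, Pow(451265, -1))) = Add(Mul(Add(Rational(2, 235), Rational(307, 235)), Rational(-1, 441315)), Mul(215730, Rational(1, 451265))) = Add(Mul(Rational(309, 235), Rational(-1, 441315)), Rational(2538, 5309)) = Add(Rational(-103, 34569675), Rational(2538, 5309)) = Rational(87737288323, 183530404575)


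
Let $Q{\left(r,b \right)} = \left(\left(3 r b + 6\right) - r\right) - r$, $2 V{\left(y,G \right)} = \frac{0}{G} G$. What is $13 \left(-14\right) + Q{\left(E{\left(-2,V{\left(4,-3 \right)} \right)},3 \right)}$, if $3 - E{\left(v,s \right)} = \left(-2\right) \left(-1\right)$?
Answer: $-169$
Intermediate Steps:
$V{\left(y,G \right)} = 0$ ($V{\left(y,G \right)} = \frac{\frac{0}{G} G}{2} = \frac{0 G}{2} = \frac{1}{2} \cdot 0 = 0$)
$E{\left(v,s \right)} = 1$ ($E{\left(v,s \right)} = 3 - \left(-2\right) \left(-1\right) = 3 - 2 = 1$)
$Q{\left(r,b \right)} = 6 - 2 r + 3 b r$ ($Q{\left(r,b \right)} = \left(\left(3 b r + 6\right) - r\right) - r = \left(\left(6 + 3 b r\right) - r\right) - r = \left(6 - r + 3 b r\right) - r = 6 - 2 r + 3 b r$)
$13 \left(-14\right) + Q{\left(E{\left(-2,V{\left(4,-3 \right)} \right)},3 \right)} = 13 \left(-14\right) + \left(6 - 2 + 3 \cdot 3 \cdot 1\right) = -182 + \left(6 - 2 + 9\right) = -182 + 13 = -169$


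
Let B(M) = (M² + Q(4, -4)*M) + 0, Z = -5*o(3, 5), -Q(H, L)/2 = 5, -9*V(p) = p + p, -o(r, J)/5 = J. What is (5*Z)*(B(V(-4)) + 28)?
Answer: 1007500/81 ≈ 12438.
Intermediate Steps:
o(r, J) = -5*J
V(p) = -2*p/9 (V(p) = -(p + p)/9 = -2*p/9)
Q(H, L) = -10 (Q(H, L) = -2*5 = -10)
Z = 125 (Z = -(-25)*5 = -5*(-25) = 125)
B(M) = M² - 10*M (B(M) = (M² - 10*M) + 0 = M² - 10*M)
(5*Z)*(B(V(-4)) + 28) = (5*125)*((-2/9*(-4))*(-10 - 2/9*(-4)) + 28) = 625*(8*(-10 + 8/9)/9 + 28) = 625*((8/9)*(-82/9) + 28) = 625*(-656/81 + 28) = 625*(1612/81) = 1007500/81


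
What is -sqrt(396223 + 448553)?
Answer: -6*sqrt(23466) ≈ -919.12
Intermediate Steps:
-sqrt(396223 + 448553) = -sqrt(844776) = -6*sqrt(23466)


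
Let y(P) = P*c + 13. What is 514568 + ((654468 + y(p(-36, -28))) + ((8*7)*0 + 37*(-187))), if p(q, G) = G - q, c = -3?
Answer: 1162106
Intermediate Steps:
y(P) = 13 - 3*P (y(P) = P*(-3) + 13 = -3*P + 13 = 13 - 3*P)
514568 + ((654468 + y(p(-36, -28))) + ((8*7)*0 + 37*(-187))) = 514568 + ((654468 + (13 - 3*(-28 - 1*(-36)))) + ((8*7)*0 + 37*(-187))) = 514568 + ((654468 + (13 - 3*(-28 + 36))) + (56*0 - 6919)) = 514568 + ((654468 + (13 - 3*8)) + (0 - 6919)) = 514568 + ((654468 + (13 - 24)) - 6919) = 514568 + ((654468 - 11) - 6919) = 514568 + (654457 - 6919) = 514568 + 647538 = 1162106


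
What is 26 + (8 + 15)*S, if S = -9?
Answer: -181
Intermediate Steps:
26 + (8 + 15)*S = 26 + (8 + 15)*(-9) = 26 + 23*(-9) = 26 - 207 = -181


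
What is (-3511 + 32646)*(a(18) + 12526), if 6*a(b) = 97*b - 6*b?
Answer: 372898865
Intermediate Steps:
a(b) = 91*b/6 (a(b) = (97*b - 6*b)/6 = (91*b)/6 = 91*b/6)
(-3511 + 32646)*(a(18) + 12526) = (-3511 + 32646)*((91/6)*18 + 12526) = 29135*(273 + 12526) = 29135*12799 = 372898865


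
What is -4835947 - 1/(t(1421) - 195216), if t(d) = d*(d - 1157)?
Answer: -870122271817/179928 ≈ -4.8359e+6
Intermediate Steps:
t(d) = d*(-1157 + d)
-4835947 - 1/(t(1421) - 195216) = -4835947 - 1/(1421*(-1157 + 1421) - 195216) = -4835947 - 1/(1421*264 - 195216) = -4835947 - 1/(375144 - 195216) = -4835947 - 1/179928 = -870122271817/179928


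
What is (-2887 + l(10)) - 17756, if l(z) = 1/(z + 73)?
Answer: -1713368/83 ≈ -20643.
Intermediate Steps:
l(z) = 1/(73 + z)
(-2887 + l(10)) - 17756 = (-2887 + 1/(73 + 10)) - 17756 = (-2887 + 1/83) - 17756 = -239620/83 - 17756 = -1713368/83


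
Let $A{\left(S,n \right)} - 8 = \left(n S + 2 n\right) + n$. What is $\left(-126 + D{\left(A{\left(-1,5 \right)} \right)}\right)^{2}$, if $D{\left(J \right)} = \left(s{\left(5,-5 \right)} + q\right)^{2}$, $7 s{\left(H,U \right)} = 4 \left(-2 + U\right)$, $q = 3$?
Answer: $15625$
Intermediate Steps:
$A{\left(S,n \right)} = 8 + 3 n + S n$ ($A{\left(S,n \right)} = 8 + \left(\left(n S + 2 n\right) + n\right) = 8 + \left(\left(S n + 2 n\right) + n\right) = 8 + \left(\left(2 n + S n\right) + n\right) = 8 + \left(3 n + S n\right) = 8 + 3 n + S n$)
$s{\left(H,U \right)} = - \frac{8}{7} + \frac{4 U}{7}$ ($s{\left(H,U \right)} = \frac{4 \left(-2 + U\right)}{7} = \frac{-8 + 4 U}{7} = - \frac{8}{7} + \frac{4 U}{7}$)
$D{\left(J \right)} = 1$ ($D{\left(J \right)} = \left(\left(- \frac{8}{7} + \frac{4}{7} \left(-5\right)\right) + 3\right)^{2} = \left(\left(- \frac{8}{7} - \frac{20}{7}\right) + 3\right)^{2} = \left(-4 + 3\right)^{2} = \left(-1\right)^{2} = 1$)
$\left(-126 + D{\left(A{\left(-1,5 \right)} \right)}\right)^{2} = \left(-126 + 1\right)^{2} = \left(-125\right)^{2} = 15625$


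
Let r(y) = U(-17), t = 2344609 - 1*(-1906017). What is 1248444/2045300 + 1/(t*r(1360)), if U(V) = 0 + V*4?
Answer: 90213364429723/147794691082600 ≈ 0.61040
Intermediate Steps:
t = 4250626 (t = 2344609 + 1906017 = 4250626)
U(V) = 4*V (U(V) = 0 + 4*V = 4*V)
r(y) = -68 (r(y) = 4*(-17) = -68)
1248444/2045300 + 1/(t*r(1360)) = 1248444/2045300 + 1/(4250626*(-68)) = 1248444*(1/2045300) + (1/4250626)*(-1/68) = 312111/511325 - 1/289042568 = 90213364429723/147794691082600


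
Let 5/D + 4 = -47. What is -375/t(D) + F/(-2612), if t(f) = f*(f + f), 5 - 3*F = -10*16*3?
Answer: -152861255/7836 ≈ -19508.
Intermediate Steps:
D = -5/51 (D = 5/(-4 - 47) = 5/(-51) = 5*(-1/51) = -5/51 ≈ -0.098039)
F = 485/3 (F = 5/3 - (-10*16)*3/3 = 5/3 - (-160)*3/3 = 5/3 - 1/3*(-480) = 5/3 + 160 = 485/3 ≈ 161.67)
t(f) = 2*f**2 (t(f) = f*(2*f) = 2*f**2)
-375/t(D) + F/(-2612) = -375/(2*(-5/51)**2) + (485/3)/(-2612) = -375/(2*(25/2601)) + (485/3)*(-1/2612) = -375/50/2601 - 485/7836 = -375*2601/50 - 485/7836 = -39015/2 - 485/7836 = -152861255/7836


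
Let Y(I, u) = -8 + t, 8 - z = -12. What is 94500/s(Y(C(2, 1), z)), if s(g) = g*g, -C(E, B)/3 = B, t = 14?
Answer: 2625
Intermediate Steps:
C(E, B) = -3*B
z = 20 (z = 8 - 1*(-12) = 8 + 12 = 20)
Y(I, u) = 6 (Y(I, u) = -8 + 14 = 6)
s(g) = g²
94500/s(Y(C(2, 1), z)) = 94500/(6²) = 94500/36 = 94500*(1/36) = 2625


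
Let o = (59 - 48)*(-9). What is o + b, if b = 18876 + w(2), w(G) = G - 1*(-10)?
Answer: 18789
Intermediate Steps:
w(G) = 10 + G (w(G) = G + 10 = 10 + G)
o = -99 (o = 11*(-9) = -99)
b = 18888 (b = 18876 + (10 + 2) = 18876 + 12 = 18888)
o + b = -99 + 18888 = 18789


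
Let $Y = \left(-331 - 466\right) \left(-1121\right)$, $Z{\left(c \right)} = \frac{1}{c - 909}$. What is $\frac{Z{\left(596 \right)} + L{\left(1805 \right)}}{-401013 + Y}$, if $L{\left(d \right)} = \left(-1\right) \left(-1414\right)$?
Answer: $\frac{442581}{154128712} \approx 0.0028715$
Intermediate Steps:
$Z{\left(c \right)} = \frac{1}{-909 + c}$
$Y = 893437$ ($Y = \left(-797\right) \left(-1121\right) = 893437$)
$L{\left(d \right)} = 1414$
$\frac{Z{\left(596 \right)} + L{\left(1805 \right)}}{-401013 + Y} = \frac{\frac{1}{-909 + 596} + 1414}{-401013 + 893437} = \frac{\frac{1}{-313} + 1414}{492424} = \left(- \frac{1}{313} + 1414\right) \frac{1}{492424} = \frac{442581}{313} \cdot \frac{1}{492424} = \frac{442581}{154128712}$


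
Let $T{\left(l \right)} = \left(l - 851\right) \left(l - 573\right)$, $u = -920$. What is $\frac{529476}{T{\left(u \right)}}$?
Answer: $\frac{529476}{2644103} \approx 0.20025$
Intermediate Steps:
$T{\left(l \right)} = \left(-851 + l\right) \left(-573 + l\right)$
$\frac{529476}{T{\left(u \right)}} = \frac{529476}{487623 + \left(-920\right)^{2} - -1310080} = \frac{529476}{487623 + 846400 + 1310080} = \frac{529476}{2644103}$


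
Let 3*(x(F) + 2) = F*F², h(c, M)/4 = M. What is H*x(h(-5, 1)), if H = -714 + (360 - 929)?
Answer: -74414/3 ≈ -24805.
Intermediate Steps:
h(c, M) = 4*M
x(F) = -2 + F³/3 (x(F) = -2 + (F*F²)/3 = -2 + F³/3)
H = -1283 (H = -714 - 569 = -1283)
H*x(h(-5, 1)) = -1283*(-2 + (4*1)³/3) = -1283*(-2 + (⅓)*4³) = -1283*(-2 + (⅓)*64) = -1283*(-2 + 64/3) = -1283*58/3 = -74414/3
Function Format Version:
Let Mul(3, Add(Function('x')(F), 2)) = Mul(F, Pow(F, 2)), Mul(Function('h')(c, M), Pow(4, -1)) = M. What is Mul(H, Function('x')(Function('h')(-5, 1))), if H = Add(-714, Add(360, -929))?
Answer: Rational(-74414, 3) ≈ -24805.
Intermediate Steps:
Function('h')(c, M) = Mul(4, M)
Function('x')(F) = Add(-2, Mul(Rational(1, 3), Pow(F, 3))) (Function('x')(F) = Add(-2, Mul(Rational(1, 3), Mul(F, Pow(F, 2)))) = Add(-2, Mul(Rational(1, 3), Pow(F, 3))))
H = -1283 (H = Add(-714, -569) = -1283)
Mul(H, Function('x')(Function('h')(-5, 1))) = Mul(-1283, Add(-2, Mul(Rational(1, 3), Pow(Mul(4, 1), 3)))) = Mul(-1283, Add(-2, Mul(Rational(1, 3), Pow(4, 3)))) = Mul(-1283, Add(-2, Mul(Rational(1, 3), 64))) = Mul(-1283, Add(-2, Rational(64, 3))) = Mul(-1283, Rational(58, 3)) = Rational(-74414, 3)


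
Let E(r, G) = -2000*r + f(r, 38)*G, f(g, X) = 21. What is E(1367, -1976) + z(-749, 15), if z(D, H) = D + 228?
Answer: -2776017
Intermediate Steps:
z(D, H) = 228 + D
E(r, G) = -2000*r + 21*G
E(1367, -1976) + z(-749, 15) = (-2000*1367 + 21*(-1976)) + (228 - 749) = (-2734000 - 41496) - 521 = -2775496 - 521 = -2776017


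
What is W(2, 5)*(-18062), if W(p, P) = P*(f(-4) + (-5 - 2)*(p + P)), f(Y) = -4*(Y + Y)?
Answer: 1535270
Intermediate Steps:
f(Y) = -8*Y
W(p, P) = P*(32 - 7*P - 7*p) (W(p, P) = P*(-8*(-4) + (-5 - 2)*(p + P)) = P*(32 - 7*(P + p)) = P*(32 + (-7*P - 7*p)) = P*(32 - 7*P - 7*p))
W(2, 5)*(-18062) = (5*(32 - 7*5 - 7*2))*(-18062) = (5*(32 - 35 - 14))*(-18062) = (5*(-17))*(-18062) = -85*(-18062) = 1535270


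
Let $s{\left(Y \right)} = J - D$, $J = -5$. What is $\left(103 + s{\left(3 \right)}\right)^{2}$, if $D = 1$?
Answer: $9409$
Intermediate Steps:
$s{\left(Y \right)} = -6$ ($s{\left(Y \right)} = -5 - 1 = -6$)
$\left(103 + s{\left(3 \right)}\right)^{2} = \left(103 - 6\right)^{2} = 97^{2} = 9409$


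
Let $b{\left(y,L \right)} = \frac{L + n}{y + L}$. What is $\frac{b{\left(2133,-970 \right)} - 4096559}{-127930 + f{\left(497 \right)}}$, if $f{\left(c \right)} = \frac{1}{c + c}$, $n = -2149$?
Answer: $\frac{1578571809528}{49296631099} \approx 32.022$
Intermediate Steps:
$b{\left(y,L \right)} = \frac{-2149 + L}{L + y}$ ($b{\left(y,L \right)} = \frac{L - 2149}{y + L} = \frac{-2149 + L}{L + y}$)
$f{\left(c \right)} = \frac{1}{2 c}$
$\frac{b{\left(2133,-970 \right)} - 4096559}{-127930 + f{\left(497 \right)}} = \frac{\frac{-2149 - 970}{-970 + 2133} - 4096559}{-127930 + \frac{1}{2 \cdot 497}} = \frac{\frac{1}{1163} \left(-3119\right) - 4096559}{-127930 + \frac{1}{2} \cdot \frac{1}{497}} = \frac{\frac{1}{1163} \left(-3119\right) - 4096559}{-127930 + \frac{1}{994}} = \frac{- \frac{3119}{1163} - 4096559}{- \frac{127162419}{994}} = \left(- \frac{4764301236}{1163}\right) \left(- \frac{994}{127162419}\right) = \frac{1578571809528}{49296631099}$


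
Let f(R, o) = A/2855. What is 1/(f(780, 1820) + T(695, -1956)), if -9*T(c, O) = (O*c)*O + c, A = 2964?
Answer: -25695/7591519817149 ≈ -3.3847e-9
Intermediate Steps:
f(R, o) = 2964/2855
T(c, O) = -c/9 - c*O²/9 (T(c, O) = -((O*c)*O + c)/9 = -(c*O² + c)/9 = -(c + c*O²)/9 = -c/9 - c*O²/9)
1/(f(780, 1820) + T(695, -1956)) = 1/(2964/2855 - ⅑*695*(1 + (-1956)²)) = 1/(2964/2855 - ⅑*695*(1 + 3825936)) = 1/(2964/2855 - ⅑*695*3825937) = 1/(2964/2855 - 2659026215/9) = 1/(-7591519817149/25695) = -25695/7591519817149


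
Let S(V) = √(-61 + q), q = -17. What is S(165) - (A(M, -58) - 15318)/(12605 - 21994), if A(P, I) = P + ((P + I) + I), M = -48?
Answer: -15530/9389 + I*√78 ≈ -1.6541 + 8.8318*I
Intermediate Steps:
A(P, I) = 2*I + 2*P (A(P, I) = P + ((I + P) + I) = P + (P + 2*I) = 2*I + 2*P)
S(V) = I*√78 (S(V) = √(-61 - 17) = √(-78) = I*√78)
S(165) - (A(M, -58) - 15318)/(12605 - 21994) = I*√78 - ((2*(-58) + 2*(-48)) - 15318)/(12605 - 21994) = I*√78 - ((-116 - 96) - 15318)/(-9389) = I*√78 - (-212 - 15318)*(-1)/9389 = I*√78 - (-15530)*(-1)/9389 = I*√78 - 1*15530/9389 = I*√78 - 15530/9389 = -15530/9389 + I*√78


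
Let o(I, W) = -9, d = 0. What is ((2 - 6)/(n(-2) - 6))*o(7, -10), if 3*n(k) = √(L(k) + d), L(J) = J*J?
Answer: -27/4 ≈ -6.7500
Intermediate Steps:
L(J) = J²
n(k) = √(k²)/3 (n(k) = √(k² + 0)/3 = √(k²)/3)
((2 - 6)/(n(-2) - 6))*o(7, -10) = ((2 - 6)/(√((-2)²)/3 - 6))*(-9) = -4/(√4/3 - 6)*(-9) = -4/((⅓)*2 - 6)*(-9) = -4/(⅔ - 6)*(-9) = -4/(-16/3)*(-9) = -4*(-3/16)*(-9) = (¾)*(-9) = -27/4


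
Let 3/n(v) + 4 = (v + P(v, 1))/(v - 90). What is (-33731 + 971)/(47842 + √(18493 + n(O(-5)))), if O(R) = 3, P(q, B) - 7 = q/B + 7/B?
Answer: -27465135360/40109169409 + 6240*√156518749/40109169409 ≈ -0.68281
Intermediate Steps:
P(q, B) = 7 + 7/B + q/B (P(q, B) = 7 + (q/B + 7/B) = 7 + (7/B + q/B) = 7 + 7/B + q/B)
n(v) = 3/(-4 + (14 + 2*v)/(-90 + v)) (n(v) = 3/(-4 + (v + (7 + v + 7*1)/1)/(v - 90)) = 3/(-4 + (v + 1*(7 + v + 7))/(-90 + v)) = 3/(-4 + (v + 1*(14 + v))/(-90 + v)) = 3/(-4 + (v + (14 + v))/(-90 + v)) = 3/(-4 + (14 + 2*v)/(-90 + v)))
(-33731 + 971)/(47842 + √(18493 + n(O(-5)))) = (-33731 + 971)/(47842 + √(18493 + 3*(90 - 1*3)/(2*(-187 + 3)))) = -32760/(47842 + √(18493 + (3/2)*(90 - 3)/(-184))) = -32760/(47842 + √(18493 + (3/2)*(-1/184)*87)) = -32760/(47842 + √(18493 - 261/368)) = -32760/(47842 + √(6805163/368)) = -32760/(47842 + √156518749/92)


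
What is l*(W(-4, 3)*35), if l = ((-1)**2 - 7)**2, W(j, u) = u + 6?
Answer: 11340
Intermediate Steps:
W(j, u) = 6 + u
l = 36 (l = (1 - 7)**2 = (-6)**2 = 36)
l*(W(-4, 3)*35) = 36*((6 + 3)*35) = 36*(9*35) = 36*315 = 11340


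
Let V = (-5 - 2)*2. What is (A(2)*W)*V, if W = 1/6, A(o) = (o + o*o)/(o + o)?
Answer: -7/2 ≈ -3.5000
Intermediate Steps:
A(o) = (o + o²)/(2*o) (A(o) = (o + o²)/((2*o)) = (o + o²)*(1/(2*o)) = (o + o²)/(2*o))
V = -14 (V = -7*2 = -14)
W = ⅙ ≈ 0.16667
(A(2)*W)*V = ((½ + (½)*2)*(⅙))*(-14) = ((½ + 1)*(⅙))*(-14) = ((3/2)*(⅙))*(-14) = (¼)*(-14) = -7/2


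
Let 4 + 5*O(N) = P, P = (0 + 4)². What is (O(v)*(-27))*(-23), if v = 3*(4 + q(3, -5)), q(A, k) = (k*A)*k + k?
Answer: 7452/5 ≈ 1490.4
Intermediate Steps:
q(A, k) = k + A*k² (q(A, k) = (A*k)*k + k = A*k² + k = k + A*k²)
v = 222 (v = 3*(4 - 5*(1 + 3*(-5))) = 3*(4 - 5*(1 - 15)) = 3*(4 - 5*(-14)) = 3*(4 + 70) = 3*74 = 222)
P = 16 (P = 4² = 16)
O(N) = 12/5 (O(N) = -⅘ + (⅕)*16 = -⅘ + 16/5 = 12/5)
(O(v)*(-27))*(-23) = ((12/5)*(-27))*(-23) = -324/5*(-23) = 7452/5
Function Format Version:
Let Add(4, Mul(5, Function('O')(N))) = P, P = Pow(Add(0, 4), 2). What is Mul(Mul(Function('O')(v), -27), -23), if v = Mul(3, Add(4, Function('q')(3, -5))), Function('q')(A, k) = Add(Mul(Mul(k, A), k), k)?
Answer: Rational(7452, 5) ≈ 1490.4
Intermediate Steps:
Function('q')(A, k) = Add(k, Mul(A, Pow(k, 2))) (Function('q')(A, k) = Add(Mul(Mul(A, k), k), k) = Add(Mul(A, Pow(k, 2)), k) = Add(k, Mul(A, Pow(k, 2))))
v = 222 (v = Mul(3, Add(4, Mul(-5, Add(1, Mul(3, -5))))) = Mul(3, Add(4, Mul(-5, Add(1, -15)))) = Mul(3, Add(4, Mul(-5, -14))) = Mul(3, Add(4, 70)) = Mul(3, 74) = 222)
P = 16 (P = Pow(4, 2) = 16)
Function('O')(N) = Rational(12, 5) (Function('O')(N) = Add(Rational(-4, 5), Mul(Rational(1, 5), 16)) = Add(Rational(-4, 5), Rational(16, 5)) = Rational(12, 5))
Mul(Mul(Function('O')(v), -27), -23) = Mul(Mul(Rational(12, 5), -27), -23) = Mul(Rational(-324, 5), -23) = Rational(7452, 5)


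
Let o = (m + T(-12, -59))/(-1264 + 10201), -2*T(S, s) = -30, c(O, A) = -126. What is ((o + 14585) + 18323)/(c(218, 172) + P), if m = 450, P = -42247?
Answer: -98033087/126229167 ≈ -0.77663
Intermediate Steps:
T(S, s) = 15 (T(S, s) = -1/2*(-30) = 15)
o = 155/2979 (o = (450 + 15)/(-1264 + 10201) = 465/8937 = 465*(1/8937) = 155/2979 ≈ 0.052031)
((o + 14585) + 18323)/(c(218, 172) + P) = ((155/2979 + 14585) + 18323)/(-126 - 42247) = (43448870/2979 + 18323)/(-42373) = (98033087/2979)*(-1/42373) = -98033087/126229167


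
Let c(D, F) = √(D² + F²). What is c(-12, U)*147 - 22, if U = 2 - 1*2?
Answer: 1742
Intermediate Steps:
U = 0 (U = 2 - 2 = 0)
c(-12, U)*147 - 22 = √((-12)² + 0²)*147 - 22 = √(144 + 0)*147 - 22 = √144*147 - 22 = 12*147 - 22 = 1764 - 22 = 1742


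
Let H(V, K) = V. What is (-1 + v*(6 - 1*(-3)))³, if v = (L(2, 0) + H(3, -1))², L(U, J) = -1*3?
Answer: -1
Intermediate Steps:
L(U, J) = -3
v = 0 (v = (-3 + 3)² = 0² = 0)
(-1 + v*(6 - 1*(-3)))³ = (-1 + 0*(6 - 1*(-3)))³ = (-1 + 0*(6 + 3))³ = (-1 + 0*9)³ = (-1 + 0)³ = (-1)³ = -1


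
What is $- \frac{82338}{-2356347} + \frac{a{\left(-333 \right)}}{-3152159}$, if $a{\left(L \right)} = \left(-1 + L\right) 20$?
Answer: $\frac{91760955234}{2475860134391} \approx 0.037062$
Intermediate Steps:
$a{\left(L \right)} = -20 + 20 L$
$- \frac{82338}{-2356347} + \frac{a{\left(-333 \right)}}{-3152159} = - \frac{82338}{-2356347} + \frac{-20 + 20 \left(-333\right)}{-3152159} = \left(-82338\right) \left(- \frac{1}{2356347}\right) + \left(-20 - 6660\right) \left(- \frac{1}{3152159}\right) = \frac{27446}{785449} - - \frac{6680}{3152159} = \frac{27446}{785449} + \frac{6680}{3152159} = \frac{91760955234}{2475860134391}$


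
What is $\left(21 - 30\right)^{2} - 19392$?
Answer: $-19311$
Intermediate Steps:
$\left(21 - 30\right)^{2} - 19392 = \left(-9\right)^{2} - 19392 = 81 - 19392 = -19311$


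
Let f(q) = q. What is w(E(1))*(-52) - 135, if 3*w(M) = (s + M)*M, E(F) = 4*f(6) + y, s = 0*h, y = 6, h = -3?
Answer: -15735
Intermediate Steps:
s = 0 (s = 0*(-3) = 0)
E(F) = 30 (E(F) = 4*6 + 6 = 24 + 6 = 30)
w(M) = M**2/3 (w(M) = ((0 + M)*M)/3 = (M*M)/3 = M**2/3)
w(E(1))*(-52) - 135 = ((1/3)*30**2)*(-52) - 135 = ((1/3)*900)*(-52) - 135 = 300*(-52) - 135 = -15600 - 135 = -15735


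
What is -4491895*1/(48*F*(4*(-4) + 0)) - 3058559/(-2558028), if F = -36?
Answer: -950485845319/5893696512 ≈ -161.27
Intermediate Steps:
-4491895*1/(48*F*(4*(-4) + 0)) - 3058559/(-2558028) = -4491895*(-1/(1728*(4*(-4) + 0))) - 3058559/(-2558028) = -4491895*(-1/(1728*(-16 + 0))) - 3058559*(-1/2558028) = -4491895/((-1728*(-16))) + 3058559/2558028 = -4491895/27648 + 3058559/2558028 = -950485845319/5893696512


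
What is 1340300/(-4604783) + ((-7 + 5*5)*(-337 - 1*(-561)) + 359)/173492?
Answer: -212311725447/798893012236 ≈ -0.26576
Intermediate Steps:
1340300/(-4604783) + ((-7 + 5*5)*(-337 - 1*(-561)) + 359)/173492 = 1340300*(-1/4604783) + ((-7 + 25)*(-337 + 561) + 359)*(1/173492) = -1340300/4604783 + (18*224 + 359)*(1/173492) = -1340300/4604783 + (4032 + 359)*(1/173492) = -1340300/4604783 + 4391*(1/173492) = -1340300/4604783 + 4391/173492 = -212311725447/798893012236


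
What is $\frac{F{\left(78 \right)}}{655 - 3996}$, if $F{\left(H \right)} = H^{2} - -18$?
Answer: $- \frac{6102}{3341} \approx -1.8264$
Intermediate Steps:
$F{\left(H \right)} = 18 + H^{2}$ ($F{\left(H \right)} = H^{2} + 18 = 18 + H^{2}$)
$\frac{F{\left(78 \right)}}{655 - 3996} = \frac{18 + 78^{2}}{655 - 3996} = \frac{18 + 6084}{-3341} = 6102 \left(- \frac{1}{3341}\right) = - \frac{6102}{3341}$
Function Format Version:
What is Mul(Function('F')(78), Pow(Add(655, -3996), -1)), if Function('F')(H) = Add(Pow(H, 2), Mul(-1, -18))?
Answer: Rational(-6102, 3341) ≈ -1.8264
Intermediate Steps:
Function('F')(H) = Add(18, Pow(H, 2)) (Function('F')(H) = Add(Pow(H, 2), 18) = Add(18, Pow(H, 2)))
Mul(Function('F')(78), Pow(Add(655, -3996), -1)) = Mul(Add(18, Pow(78, 2)), Pow(Add(655, -3996), -1)) = Mul(Add(18, 6084), Pow(-3341, -1)) = Mul(6102, Rational(-1, 3341)) = Rational(-6102, 3341)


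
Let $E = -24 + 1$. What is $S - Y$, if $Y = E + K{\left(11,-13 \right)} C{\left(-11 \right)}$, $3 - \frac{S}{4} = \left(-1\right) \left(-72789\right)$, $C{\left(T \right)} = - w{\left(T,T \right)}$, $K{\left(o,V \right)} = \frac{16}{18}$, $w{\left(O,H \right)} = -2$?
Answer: $- \frac{2620105}{9} \approx -2.9112 \cdot 10^{5}$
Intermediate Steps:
$E = -23$
$K{\left(o,V \right)} = \frac{8}{9}$ ($K{\left(o,V \right)} = 16 \cdot \frac{1}{18} = \frac{8}{9}$)
$C{\left(T \right)} = 2$ ($C{\left(T \right)} = \left(-1\right) \left(-2\right) = 2$)
$S = -291144$ ($S = 12 - 4 \left(\left(-1\right) \left(-72789\right)\right) = 12 - 291156 = -291144$)
$Y = - \frac{191}{9}$ ($Y = -23 + \frac{8}{9} \cdot 2 = -23 + \frac{16}{9} = - \frac{191}{9} \approx -21.222$)
$S - Y = -291144 - - \frac{191}{9} = -291144 + \frac{191}{9} = - \frac{2620105}{9}$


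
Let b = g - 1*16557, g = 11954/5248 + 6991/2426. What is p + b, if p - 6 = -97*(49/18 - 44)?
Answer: -359277762595/28646208 ≈ -12542.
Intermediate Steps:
p = 72179/18 (p = 6 - 97*(49/18 - 44) = 6 - 97*(-743/18) = 6 + 72071/18 = 72179/18 ≈ 4009.9)
g = 16422293/3182912 (g = 11954*(1/5248) + 6991*(1/2426) = 5977/2624 + 6991/2426 = 16422293/3182912 ≈ 5.1595)
b = -52683051691/3182912 (b = 16422293/3182912 - 1*16557 = 16422293/3182912 - 16557 = -52683051691/3182912 ≈ -16552.)
p + b = 72179/18 - 52683051691/3182912 = -359277762595/28646208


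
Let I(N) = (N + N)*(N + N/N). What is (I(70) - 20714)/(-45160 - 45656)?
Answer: 5387/45408 ≈ 0.11864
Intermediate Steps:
I(N) = 2*N*(1 + N) (I(N) = (2*N)*(N + 1) = (2*N)*(1 + N) = 2*N*(1 + N))
(I(70) - 20714)/(-45160 - 45656) = (2*70*(1 + 70) - 20714)/(-45160 - 45656) = (2*70*71 - 20714)/(-90816) = (9940 - 20714)*(-1/90816) = -10774*(-1/90816) = 5387/45408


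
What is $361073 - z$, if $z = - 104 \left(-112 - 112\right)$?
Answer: $337777$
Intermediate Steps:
$z = 23296$ ($z = - 104 \left(-224\right) = \left(-1\right) \left(-23296\right) = 23296$)
$361073 - z = 361073 - 23296 = 337777$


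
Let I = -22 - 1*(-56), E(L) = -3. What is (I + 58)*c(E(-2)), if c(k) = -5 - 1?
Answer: -552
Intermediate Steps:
c(k) = -6
I = 34 (I = -22 + 56 = 34)
(I + 58)*c(E(-2)) = (34 + 58)*(-6) = 92*(-6) = -552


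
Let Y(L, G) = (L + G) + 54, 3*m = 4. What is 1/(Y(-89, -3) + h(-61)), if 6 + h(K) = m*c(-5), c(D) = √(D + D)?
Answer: -99/4396 - 3*I*√10/4396 ≈ -0.02252 - 0.0021581*I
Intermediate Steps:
m = 4/3 (m = (⅓)*4 = 4/3 ≈ 1.3333)
c(D) = √2*√D (c(D) = √(2*D) = √2*√D)
Y(L, G) = 54 + G + L (Y(L, G) = (G + L) + 54 = 54 + G + L)
h(K) = -6 + 4*I*√10/3 (h(K) = -6 + 4*(√2*√(-5))/3 = -6 + 4*(√2*(I*√5))/3 = -6 + 4*(I*√10)/3 = -6 + 4*I*√10/3)
1/(Y(-89, -3) + h(-61)) = 1/((54 - 3 - 89) + (-6 + 4*I*√10/3)) = 1/(-38 + (-6 + 4*I*√10/3)) = 1/(-44 + 4*I*√10/3)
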